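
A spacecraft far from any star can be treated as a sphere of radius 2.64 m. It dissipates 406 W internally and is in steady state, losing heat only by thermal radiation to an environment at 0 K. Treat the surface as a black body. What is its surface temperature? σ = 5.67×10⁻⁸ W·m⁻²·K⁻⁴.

T ≈ 95.1 K

Steady state: internal power = radiated power, P = εσA T⁴.
Radiating area A = 4πr² = 87.58 m².
T⁴ = P/(εσA) = 406/(1.0·5.67×10⁻⁸·87.58) = 8.176×10⁷ K⁴.
T = (8.176×10⁷)^(1/4).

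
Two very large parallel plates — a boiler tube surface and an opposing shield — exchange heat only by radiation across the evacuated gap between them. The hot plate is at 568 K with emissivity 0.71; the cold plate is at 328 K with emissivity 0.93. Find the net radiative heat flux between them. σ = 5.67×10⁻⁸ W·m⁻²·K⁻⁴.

For two infinite grey parallel plates, q = σ(T₁⁴ − T₂⁴)/(1/ε₁ + 1/ε₂ − 1).
T₁⁴ − T₂⁴ = 1.041×10¹¹ − 1.157×10¹⁰ = 9.251×10¹⁰ K⁴.
1/ε₁ + 1/ε₂ − 1 = 1.408 + 1.075 − 1 = 1.484.
q = 5.67×10⁻⁸ × 9.251×10¹⁰ / 1.484.

q ≈ 3540 W/m²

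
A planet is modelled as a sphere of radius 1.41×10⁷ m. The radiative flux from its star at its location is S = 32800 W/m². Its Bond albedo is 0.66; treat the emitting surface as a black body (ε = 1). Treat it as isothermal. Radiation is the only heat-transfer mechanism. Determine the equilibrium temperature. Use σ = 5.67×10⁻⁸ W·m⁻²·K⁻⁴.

T ≈ 471 K

At equilibrium, absorbed power = emitted power.
Absorbing cross-section = πr² = 6.246×10¹⁴ m²; emitting surface = 4πr² = 2.498×10¹⁵ m² (ratio 4).
(1−a)S·A_cross = εσ·A_surf·T⁴  ⇒  T⁴ = (1−a)S/(4σ).
T⁴ = 0.340·32800/(4·5.67×10⁻⁸) = 4.917×10¹⁰ K⁴.
T = (4.917×10¹⁰)^(1/4).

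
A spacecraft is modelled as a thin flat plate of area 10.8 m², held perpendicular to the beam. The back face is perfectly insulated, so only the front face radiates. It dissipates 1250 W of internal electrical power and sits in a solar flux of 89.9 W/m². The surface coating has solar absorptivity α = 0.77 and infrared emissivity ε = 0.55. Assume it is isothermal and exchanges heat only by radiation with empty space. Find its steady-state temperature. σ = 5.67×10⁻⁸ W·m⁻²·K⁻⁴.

T ≈ 278 K

At steady state, absorbed solar power + internal power = radiated power.
Absorbed: α·S·A_cross = 0.77·89.9·10.80 = 747.6 W (cross-section A).
Total input = 747.6 + 1250 = 1998 W.
Radiated: εσ·A_surf·T⁴ with A_surf = A = 10.80 m².
T⁴ = 1998/(0.55·5.67×10⁻⁸·10.80) = 5.931×10⁹ K⁴.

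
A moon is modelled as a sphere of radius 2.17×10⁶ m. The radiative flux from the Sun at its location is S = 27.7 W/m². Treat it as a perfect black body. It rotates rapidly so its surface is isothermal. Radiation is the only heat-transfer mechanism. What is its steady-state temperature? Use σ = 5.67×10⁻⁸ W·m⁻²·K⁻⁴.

At equilibrium, absorbed power = emitted power.
Absorbing cross-section = πr² = 1.479×10¹³ m²; emitting surface = 4πr² = 5.917×10¹³ m² (ratio 4).
S·A_cross = εσ·A_surf·T⁴  ⇒  T⁴ = S/(4σ).
T⁴ = 1.00·27.7/(4·5.67×10⁻⁸) = 1.221×10⁸ K⁴.
T = (1.221×10⁸)^(1/4).

T ≈ 105 K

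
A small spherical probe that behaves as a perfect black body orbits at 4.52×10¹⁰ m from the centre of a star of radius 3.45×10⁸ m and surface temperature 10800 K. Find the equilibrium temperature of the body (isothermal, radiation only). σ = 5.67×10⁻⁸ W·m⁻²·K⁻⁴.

T ≈ 667 K

The star's surface emits σT_*⁴; at distance d the flux is S = σT_*⁴(R_*/d)².
S = 5.67×10⁻⁸·(10800)⁴·(3.45×10⁸/4.52×10¹⁰)² = 44940 W/m².
For an isothermal sphere T⁴ = (1−a)S/(4σ) = 1.982×10¹¹ K⁴.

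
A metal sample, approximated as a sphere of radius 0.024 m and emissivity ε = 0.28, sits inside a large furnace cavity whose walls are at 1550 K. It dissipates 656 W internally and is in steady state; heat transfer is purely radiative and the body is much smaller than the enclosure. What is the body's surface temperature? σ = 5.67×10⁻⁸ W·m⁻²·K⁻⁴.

T ≈ 1840 K

For a small grey body in a large enclosure, net radiated power = εσA(T⁴ − T_w⁴).
Steady state: P = εσA(T⁴ − T_w⁴) with A = 4πr² = 0.007238 m².
T⁴ = P/(εσA) + T_w⁴ = 656/(0.28·5.67×10⁻⁸·0.007238) + (1550)⁴
    = 5.709×10¹² + 5.772×10¹² = 1.148×10¹³ K⁴.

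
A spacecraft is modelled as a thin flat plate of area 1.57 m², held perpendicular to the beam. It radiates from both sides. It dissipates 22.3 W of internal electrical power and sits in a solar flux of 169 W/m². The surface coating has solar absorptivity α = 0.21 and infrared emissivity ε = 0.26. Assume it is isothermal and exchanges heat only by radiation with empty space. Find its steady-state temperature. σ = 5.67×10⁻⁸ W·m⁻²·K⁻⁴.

T ≈ 203 K

At steady state, absorbed solar power + internal power = radiated power.
Absorbed: α·S·A_cross = 0.21·169·1.570 = 55.72 W (cross-section A).
Total input = 55.72 + 22.3 = 78.02 W.
Radiated: εσ·A_surf·T⁴ with A_surf = 2A = 3.140 m².
T⁴ = 78.02/(0.26·5.67×10⁻⁸·3.140) = 1.685×10⁹ K⁴.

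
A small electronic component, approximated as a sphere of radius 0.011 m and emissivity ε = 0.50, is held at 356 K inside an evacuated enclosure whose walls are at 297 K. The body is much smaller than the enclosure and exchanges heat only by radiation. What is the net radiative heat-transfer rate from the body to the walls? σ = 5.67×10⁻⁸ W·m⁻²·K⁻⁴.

For a small grey body in a large enclosure: P_net = εσA(T_body⁴ − T_wall⁴).
A = 4πr² = 0.001521 m²; T_body⁴ − T_wall⁴ = 1.606×10¹⁰ − 7.781×10⁹ = 8.281×10⁹ K⁴.
|P_net| = 0.50·5.67×10⁻⁸·0.001521·8.281×10⁹.

P_net ≈ 0.357 W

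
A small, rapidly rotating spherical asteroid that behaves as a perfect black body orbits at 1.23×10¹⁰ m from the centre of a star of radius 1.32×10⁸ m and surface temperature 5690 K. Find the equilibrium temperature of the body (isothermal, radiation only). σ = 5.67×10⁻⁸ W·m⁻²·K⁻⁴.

T ≈ 417 K

The star's surface emits σT_*⁴; at distance d the flux is S = σT_*⁴(R_*/d)².
S = 5.67×10⁻⁸·(5690)⁴·(1.32×10⁸/1.23×10¹⁰)² = 6845 W/m².
For an isothermal sphere T⁴ = (1−a)S/(4σ) = 3.018×10¹⁰ K⁴.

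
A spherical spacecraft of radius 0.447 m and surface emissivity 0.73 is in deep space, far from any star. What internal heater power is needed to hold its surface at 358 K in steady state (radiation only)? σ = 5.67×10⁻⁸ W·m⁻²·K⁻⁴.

P ≈ 1710 W

P = εσ·4πr²·T⁴.
4πr² = 2.511 m²; T⁴ = 1.643×10¹⁰ K⁴.
P = 0.73·5.67×10⁻⁸·2.511·1.643×10¹⁰.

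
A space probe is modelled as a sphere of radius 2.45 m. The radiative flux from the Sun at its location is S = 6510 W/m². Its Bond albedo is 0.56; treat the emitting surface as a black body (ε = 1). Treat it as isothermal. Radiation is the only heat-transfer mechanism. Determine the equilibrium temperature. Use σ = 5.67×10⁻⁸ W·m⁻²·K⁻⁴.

T ≈ 335 K

At equilibrium, absorbed power = emitted power.
Absorbing cross-section = πr² = 18.86 m²; emitting surface = 4πr² = 75.43 m² (ratio 4).
(1−a)S·A_cross = εσ·A_surf·T⁴  ⇒  T⁴ = (1−a)S/(4σ).
T⁴ = 0.440·6510/(4·5.67×10⁻⁸) = 1.263×10¹⁰ K⁴.
T = (1.263×10¹⁰)^(1/4).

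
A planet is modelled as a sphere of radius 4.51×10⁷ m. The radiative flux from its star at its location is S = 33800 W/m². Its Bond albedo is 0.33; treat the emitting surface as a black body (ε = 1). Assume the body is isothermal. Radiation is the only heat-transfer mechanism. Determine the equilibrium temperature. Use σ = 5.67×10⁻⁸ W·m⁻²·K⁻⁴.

At equilibrium, absorbed power = emitted power.
Absorbing cross-section = πr² = 6.390×10¹⁵ m²; emitting surface = 4πr² = 2.556×10¹⁶ m² (ratio 4).
(1−a)S·A_cross = εσ·A_surf·T⁴  ⇒  T⁴ = (1−a)S/(4σ).
T⁴ = 0.670·33800/(4·5.67×10⁻⁸) = 9.985×10¹⁰ K⁴.
T = (9.985×10¹⁰)^(1/4).

T ≈ 562 K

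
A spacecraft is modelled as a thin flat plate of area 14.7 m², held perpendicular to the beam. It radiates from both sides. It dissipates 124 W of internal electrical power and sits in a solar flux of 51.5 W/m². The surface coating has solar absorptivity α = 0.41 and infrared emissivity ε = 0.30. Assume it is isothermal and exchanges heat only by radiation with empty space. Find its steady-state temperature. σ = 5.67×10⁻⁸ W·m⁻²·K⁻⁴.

At steady state, absorbed solar power + internal power = radiated power.
Absorbed: α·S·A_cross = 0.41·51.5·14.70 = 310.4 W (cross-section A).
Total input = 310.4 + 124 = 434.4 W.
Radiated: εσ·A_surf·T⁴ with A_surf = 2A = 29.40 m².
T⁴ = 434.4/(0.30·5.67×10⁻⁸·29.40) = 8.686×10⁸ K⁴.

T ≈ 172 K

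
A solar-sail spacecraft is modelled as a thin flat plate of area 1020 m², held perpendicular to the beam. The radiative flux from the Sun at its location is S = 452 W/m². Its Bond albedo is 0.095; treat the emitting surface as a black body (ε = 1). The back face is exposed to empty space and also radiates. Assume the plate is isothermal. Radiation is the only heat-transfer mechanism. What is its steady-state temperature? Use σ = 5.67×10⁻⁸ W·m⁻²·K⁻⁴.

T ≈ 245 K

At equilibrium, absorbed power = emitted power.
Absorbing cross-section = A = 1020 m²; emitting surface = 2A = 2040 m² (ratio 2).
(1−a)S·A_cross = εσ·A_surf·T⁴  ⇒  T⁴ = (1−a)S/(2σ).
T⁴ = 0.905·452/(2·5.67×10⁻⁸) = 3.607×10⁹ K⁴.
T = (3.607×10⁹)^(1/4).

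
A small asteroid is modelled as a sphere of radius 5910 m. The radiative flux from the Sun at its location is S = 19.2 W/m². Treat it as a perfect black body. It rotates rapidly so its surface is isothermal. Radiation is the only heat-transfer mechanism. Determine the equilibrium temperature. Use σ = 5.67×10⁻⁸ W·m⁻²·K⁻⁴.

At equilibrium, absorbed power = emitted power.
Absorbing cross-section = πr² = 1.097×10⁸ m²; emitting surface = 4πr² = 4.389×10⁸ m² (ratio 4).
S·A_cross = εσ·A_surf·T⁴  ⇒  T⁴ = S/(4σ).
T⁴ = 1.00·19.2/(4·5.67×10⁻⁸) = 8.466×10⁷ K⁴.
T = (8.466×10⁷)^(1/4).

T ≈ 95.9 K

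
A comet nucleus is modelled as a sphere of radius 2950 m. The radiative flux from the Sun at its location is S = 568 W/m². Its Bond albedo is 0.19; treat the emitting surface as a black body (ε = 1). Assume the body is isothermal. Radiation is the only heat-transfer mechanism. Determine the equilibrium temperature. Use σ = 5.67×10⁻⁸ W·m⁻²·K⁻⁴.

T ≈ 212 K

At equilibrium, absorbed power = emitted power.
Absorbing cross-section = πr² = 2.734×10⁷ m²; emitting surface = 4πr² = 1.094×10⁸ m² (ratio 4).
(1−a)S·A_cross = εσ·A_surf·T⁴  ⇒  T⁴ = (1−a)S/(4σ).
T⁴ = 0.810·568/(4·5.67×10⁻⁸) = 2.029×10⁹ K⁴.
T = (2.029×10⁹)^(1/4).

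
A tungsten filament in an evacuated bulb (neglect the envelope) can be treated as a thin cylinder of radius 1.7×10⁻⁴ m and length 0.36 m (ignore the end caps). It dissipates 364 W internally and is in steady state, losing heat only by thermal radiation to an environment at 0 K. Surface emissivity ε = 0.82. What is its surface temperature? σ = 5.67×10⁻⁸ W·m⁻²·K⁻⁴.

T ≈ 2120 K

Steady state: internal power = radiated power, P = εσA T⁴.
Radiating area A = 2πrL = 3.845×10⁻⁴ m².
T⁴ = P/(εσA) = 364/(0.82·5.67×10⁻⁸·3.845×10⁻⁴) = 2.036×10¹³ K⁴.
T = (2.036×10¹³)^(1/4).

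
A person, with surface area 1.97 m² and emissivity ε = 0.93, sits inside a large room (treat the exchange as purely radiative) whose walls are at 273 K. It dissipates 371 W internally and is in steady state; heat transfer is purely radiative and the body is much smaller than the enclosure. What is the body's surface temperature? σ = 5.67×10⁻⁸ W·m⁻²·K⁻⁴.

For a small grey body in a large enclosure, net radiated power = εσA(T⁴ − T_w⁴).
Steady state: P = εσA(T⁴ − T_w⁴) with A = 1.97 m².
T⁴ = P/(εσA) + T_w⁴ = 371/(0.93·5.67×10⁻⁸·1.970) + (273)⁴
    = 3.571×10⁹ + 5.555×10⁹ = 9.126×10⁹ K⁴.

T ≈ 309 K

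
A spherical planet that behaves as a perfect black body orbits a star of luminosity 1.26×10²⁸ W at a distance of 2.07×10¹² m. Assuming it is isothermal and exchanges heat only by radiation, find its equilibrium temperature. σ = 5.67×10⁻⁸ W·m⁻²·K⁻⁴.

T ≈ 179 K

First find the stellar flux at distance d: S = L/(4πd²) = 1.26×10²⁸/(4π·(2.07×10¹²)²) = 234.0 W/m².
For an isothermal sphere, absorbed (1−a)S·πr² = emitted σ·4πr²·T⁴, so T⁴ = (1−a)S/(4σ).
T⁴ = 1.00·234.0/(4·5.67×10⁻⁸) = 1.032×10⁹ K⁴.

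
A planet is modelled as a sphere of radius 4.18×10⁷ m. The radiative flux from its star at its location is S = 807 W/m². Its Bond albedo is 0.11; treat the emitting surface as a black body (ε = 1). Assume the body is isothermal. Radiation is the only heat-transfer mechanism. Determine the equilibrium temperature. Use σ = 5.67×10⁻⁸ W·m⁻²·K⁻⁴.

At equilibrium, absorbed power = emitted power.
Absorbing cross-section = πr² = 5.489×10¹⁵ m²; emitting surface = 4πr² = 2.196×10¹⁶ m² (ratio 4).
(1−a)S·A_cross = εσ·A_surf·T⁴  ⇒  T⁴ = (1−a)S/(4σ).
T⁴ = 0.890·807/(4·5.67×10⁻⁸) = 3.167×10⁹ K⁴.
T = (3.167×10⁹)^(1/4).

T ≈ 237 K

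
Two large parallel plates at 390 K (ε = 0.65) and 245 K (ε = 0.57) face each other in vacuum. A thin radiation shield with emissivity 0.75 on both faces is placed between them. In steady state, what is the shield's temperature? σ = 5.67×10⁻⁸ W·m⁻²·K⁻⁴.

T_s ≈ 343 K

In steady state the net flux on the hot side equals that on the cold side.
σ(T₁⁴−T_s⁴)/D₁ = σ(T_s⁴−T₂⁴)/D₂, with D₁ = 1/ε₁+1/ε_s−1 = 1.872, D₂ = 1/ε_s+1/ε₂−1 = 2.088.
Solve for T_s⁴: T_s⁴ = (D₂·T₁⁴ + D₁·T₂⁴)/(D₁+D₂) = 1.390×10¹⁰ K⁴.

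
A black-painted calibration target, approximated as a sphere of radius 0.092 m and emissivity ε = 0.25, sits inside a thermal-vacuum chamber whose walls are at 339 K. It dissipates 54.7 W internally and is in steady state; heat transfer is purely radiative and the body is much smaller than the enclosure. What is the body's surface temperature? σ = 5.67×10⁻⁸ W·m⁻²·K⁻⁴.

For a small grey body in a large enclosure, net radiated power = εσA(T⁴ − T_w⁴).
Steady state: P = εσA(T⁴ − T_w⁴) with A = 4πr² = 0.1064 m².
T⁴ = P/(εσA) + T_w⁴ = 54.7/(0.25·5.67×10⁻⁸·0.1064) + (339)⁴
    = 3.628×10¹⁰ + 1.321×10¹⁰ = 4.949×10¹⁰ K⁴.

T ≈ 472 K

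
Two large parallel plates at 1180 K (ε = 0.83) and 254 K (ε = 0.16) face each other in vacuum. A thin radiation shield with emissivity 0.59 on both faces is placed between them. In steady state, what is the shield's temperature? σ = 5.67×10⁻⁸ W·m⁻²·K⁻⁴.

In steady state the net flux on the hot side equals that on the cold side.
σ(T₁⁴−T_s⁴)/D₁ = σ(T_s⁴−T₂⁴)/D₂, with D₁ = 1/ε₁+1/ε_s−1 = 1.900, D₂ = 1/ε_s+1/ε₂−1 = 6.945.
Solve for T_s⁴: T_s⁴ = (D₂·T₁⁴ + D₁·T₂⁴)/(D₁+D₂) = 1.523×10¹² K⁴.

T_s ≈ 1110 K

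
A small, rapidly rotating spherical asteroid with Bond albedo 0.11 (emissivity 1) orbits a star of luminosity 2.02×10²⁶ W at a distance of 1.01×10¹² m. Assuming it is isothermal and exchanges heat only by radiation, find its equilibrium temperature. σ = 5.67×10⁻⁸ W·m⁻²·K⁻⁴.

First find the stellar flux at distance d: S = L/(4πd²) = 2.02×10²⁶/(4π·(1.01×10¹²)²) = 15.76 W/m².
For an isothermal sphere, absorbed (1−a)S·πr² = emitted σ·4πr²·T⁴, so T⁴ = (1−a)S/(4σ).
T⁴ = 0.890·15.76/(4·5.67×10⁻⁸) = 6.184×10⁷ K⁴.

T ≈ 88.7 K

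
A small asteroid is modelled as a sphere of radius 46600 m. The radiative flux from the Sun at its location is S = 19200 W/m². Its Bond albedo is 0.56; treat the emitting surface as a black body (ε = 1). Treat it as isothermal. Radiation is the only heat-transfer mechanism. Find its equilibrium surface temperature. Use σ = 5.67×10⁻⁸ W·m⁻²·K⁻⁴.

At equilibrium, absorbed power = emitted power.
Absorbing cross-section = πr² = 6.822×10⁹ m²; emitting surface = 4πr² = 2.729×10¹⁰ m² (ratio 4).
(1−a)S·A_cross = εσ·A_surf·T⁴  ⇒  T⁴ = (1−a)S/(4σ).
T⁴ = 0.440·19200/(4·5.67×10⁻⁸) = 3.725×10¹⁰ K⁴.
T = (3.725×10¹⁰)^(1/4).

T ≈ 439 K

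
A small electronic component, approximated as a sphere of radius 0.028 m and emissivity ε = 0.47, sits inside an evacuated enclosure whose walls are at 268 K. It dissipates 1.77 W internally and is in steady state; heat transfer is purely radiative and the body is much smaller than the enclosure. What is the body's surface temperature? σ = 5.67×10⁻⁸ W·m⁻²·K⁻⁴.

For a small grey body in a large enclosure, net radiated power = εσA(T⁴ − T_w⁴).
Steady state: P = εσA(T⁴ − T_w⁴) with A = 4πr² = 0.009852 m².
T⁴ = P/(εσA) + T_w⁴ = 1.77/(0.47·5.67×10⁻⁸·0.009852) + (268)⁴
    = 6.742×10⁹ + 5.159×10⁹ = 1.190×10¹⁰ K⁴.

T ≈ 330 K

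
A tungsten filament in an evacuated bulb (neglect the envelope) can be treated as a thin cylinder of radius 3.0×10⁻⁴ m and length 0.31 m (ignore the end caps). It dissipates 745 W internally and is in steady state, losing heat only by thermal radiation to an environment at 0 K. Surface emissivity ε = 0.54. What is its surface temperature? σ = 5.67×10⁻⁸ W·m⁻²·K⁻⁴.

Steady state: internal power = radiated power, P = εσA T⁴.
Radiating area A = 2πrL = 5.843×10⁻⁴ m².
T⁴ = P/(εσA) = 745/(0.54·5.67×10⁻⁸·5.843×10⁻⁴) = 4.164×10¹³ K⁴.
T = (4.164×10¹³)^(1/4).

T ≈ 2540 K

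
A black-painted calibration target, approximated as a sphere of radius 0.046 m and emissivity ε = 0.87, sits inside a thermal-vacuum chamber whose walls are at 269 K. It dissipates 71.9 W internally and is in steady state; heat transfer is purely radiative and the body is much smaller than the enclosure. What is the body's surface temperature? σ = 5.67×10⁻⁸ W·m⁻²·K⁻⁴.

For a small grey body in a large enclosure, net radiated power = εσA(T⁴ − T_w⁴).
Steady state: P = εσA(T⁴ − T_w⁴) with A = 4πr² = 0.02659 m².
T⁴ = P/(εσA) + T_w⁴ = 71.9/(0.87·5.67×10⁻⁸·0.02659) + (269)⁴
    = 5.482×10¹⁰ + 5.236×10⁹ = 6.005×10¹⁰ K⁴.

T ≈ 495 K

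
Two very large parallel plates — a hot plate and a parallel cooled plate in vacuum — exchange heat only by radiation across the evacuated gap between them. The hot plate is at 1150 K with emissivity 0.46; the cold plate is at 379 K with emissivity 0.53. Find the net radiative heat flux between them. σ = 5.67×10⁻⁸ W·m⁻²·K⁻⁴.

For two infinite grey parallel plates, q = σ(T₁⁴ − T₂⁴)/(1/ε₁ + 1/ε₂ − 1).
T₁⁴ − T₂⁴ = 1.749×10¹² − 2.063×10¹⁰ = 1.728×10¹² K⁴.
1/ε₁ + 1/ε₂ − 1 = 2.174 + 1.887 − 1 = 3.061.
q = 5.67×10⁻⁸ × 1.728×10¹² / 3.061.

q ≈ 32000 W/m²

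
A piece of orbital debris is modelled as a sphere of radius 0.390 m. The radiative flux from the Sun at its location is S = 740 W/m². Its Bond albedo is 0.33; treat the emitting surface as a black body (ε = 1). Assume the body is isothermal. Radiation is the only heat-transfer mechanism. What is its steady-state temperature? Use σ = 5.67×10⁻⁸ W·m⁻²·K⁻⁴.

T ≈ 216 K

At equilibrium, absorbed power = emitted power.
Absorbing cross-section = πr² = 0.4778 m²; emitting surface = 4πr² = 1.911 m² (ratio 4).
(1−a)S·A_cross = εσ·A_surf·T⁴  ⇒  T⁴ = (1−a)S/(4σ).
T⁴ = 0.670·740/(4·5.67×10⁻⁸) = 2.186×10⁹ K⁴.
T = (2.186×10⁹)^(1/4).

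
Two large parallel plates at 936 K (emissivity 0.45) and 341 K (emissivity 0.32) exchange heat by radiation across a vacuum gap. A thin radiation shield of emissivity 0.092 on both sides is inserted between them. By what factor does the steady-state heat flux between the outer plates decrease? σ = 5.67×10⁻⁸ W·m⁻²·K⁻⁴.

factor ≈ 5.77

Without shield: q₀ = σΔ(T⁴)/(1/ε₁+1/ε₂−1) with denominator 4.347.
With shield the two gaps are in series; the resistances add: (1/ε₁+1/ε_s−1)+(1/ε_s+1/ε₂−1) = 12.09+12.99 = 25.09.
Heat-flux ratio q₀/q = 25.09/4.347.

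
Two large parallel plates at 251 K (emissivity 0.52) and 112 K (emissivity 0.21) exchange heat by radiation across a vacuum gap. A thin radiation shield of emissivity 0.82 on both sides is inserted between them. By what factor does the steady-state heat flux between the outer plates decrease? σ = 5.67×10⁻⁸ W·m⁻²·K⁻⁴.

factor ≈ 1.25

Without shield: q₀ = σΔ(T⁴)/(1/ε₁+1/ε₂−1) with denominator 5.685.
With shield the two gaps are in series; the resistances add: (1/ε₁+1/ε_s−1)+(1/ε_s+1/ε₂−1) = 2.143+4.981 = 7.124.
Heat-flux ratio q₀/q = 7.124/5.685.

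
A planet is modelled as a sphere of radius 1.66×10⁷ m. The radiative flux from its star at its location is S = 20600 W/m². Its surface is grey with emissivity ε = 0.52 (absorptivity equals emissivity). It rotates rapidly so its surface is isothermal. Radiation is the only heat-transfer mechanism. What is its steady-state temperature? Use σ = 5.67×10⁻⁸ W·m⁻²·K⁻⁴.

T ≈ 549 K

At equilibrium, absorbed power = emitted power.
Absorbing cross-section = πr² = 8.657×10¹⁴ m²; emitting surface = 4πr² = 3.463×10¹⁵ m² (ratio 4).
εS·A_cross = εσ·A_surf·T⁴  ⇒  T⁴ = S/(4σ)   (ε cancels).
T⁴ = 20600/(4·5.67×10⁻⁸) = 9.083×10¹⁰ K⁴.
T = (9.083×10¹⁰)^(1/4).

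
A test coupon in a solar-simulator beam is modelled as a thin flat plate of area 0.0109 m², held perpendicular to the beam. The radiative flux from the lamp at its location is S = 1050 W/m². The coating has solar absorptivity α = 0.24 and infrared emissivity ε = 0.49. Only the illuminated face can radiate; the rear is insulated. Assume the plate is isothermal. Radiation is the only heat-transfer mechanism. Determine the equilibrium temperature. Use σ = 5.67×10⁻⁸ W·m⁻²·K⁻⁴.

At equilibrium, absorbed power = emitted power.
Absorbing cross-section = A = 0.01090 m²; emitting surface = A = 0.01090 m² (ratio 1).
αS·A_cross = εσ·A_surf·T⁴  ⇒  T⁴ = αS/(ε·1σ).
T⁴ = 0.240·1050/(0.49·1·5.67×10⁻⁸) = 9.070×10⁹ K⁴.
T = (9.070×10⁹)^(1/4).

T ≈ 309 K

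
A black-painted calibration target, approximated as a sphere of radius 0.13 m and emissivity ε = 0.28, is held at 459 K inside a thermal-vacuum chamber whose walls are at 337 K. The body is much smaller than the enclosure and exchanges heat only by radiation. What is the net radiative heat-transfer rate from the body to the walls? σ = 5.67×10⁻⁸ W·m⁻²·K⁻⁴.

P_net ≈ 106 W

For a small grey body in a large enclosure: P_net = εσA(T_body⁴ − T_wall⁴).
A = 4πr² = 0.2124 m²; T_body⁴ − T_wall⁴ = 4.439×10¹⁰ − 1.290×10¹⁰ = 3.149×10¹⁰ K⁴.
|P_net| = 0.28·5.67×10⁻⁸·0.2124·3.149×10¹⁰.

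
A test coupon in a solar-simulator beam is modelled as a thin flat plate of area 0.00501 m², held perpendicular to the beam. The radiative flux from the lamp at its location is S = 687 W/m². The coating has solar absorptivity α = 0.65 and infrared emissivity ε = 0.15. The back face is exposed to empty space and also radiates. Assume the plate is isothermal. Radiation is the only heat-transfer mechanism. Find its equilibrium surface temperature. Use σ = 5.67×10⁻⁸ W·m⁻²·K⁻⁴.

At equilibrium, absorbed power = emitted power.
Absorbing cross-section = A = 0.005010 m²; emitting surface = 2A = 0.01002 m² (ratio 2).
αS·A_cross = εσ·A_surf·T⁴  ⇒  T⁴ = αS/(ε·2σ).
T⁴ = 0.650·687/(0.15·2·5.67×10⁻⁸) = 2.625×10¹⁰ K⁴.
T = (2.625×10¹⁰)^(1/4).

T ≈ 403 K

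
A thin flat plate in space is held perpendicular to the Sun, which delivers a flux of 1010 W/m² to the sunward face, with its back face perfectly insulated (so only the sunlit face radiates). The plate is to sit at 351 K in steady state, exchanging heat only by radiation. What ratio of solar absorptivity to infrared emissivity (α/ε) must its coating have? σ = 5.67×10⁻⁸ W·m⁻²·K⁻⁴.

Balance: αS·A = εσ·1A·T⁴ ⇒ α/ε = σT⁴/S.
α/ε = 5.67×10⁻⁸·(351)⁴/1010 = 5.67×10⁻⁸·1.518×10¹⁰/1010.

α/ε ≈ 0.852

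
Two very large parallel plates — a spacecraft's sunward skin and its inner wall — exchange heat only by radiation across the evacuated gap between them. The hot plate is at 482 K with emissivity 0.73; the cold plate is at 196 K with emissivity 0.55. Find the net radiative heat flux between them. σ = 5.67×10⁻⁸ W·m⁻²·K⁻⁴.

For two infinite grey parallel plates, q = σ(T₁⁴ − T₂⁴)/(1/ε₁ + 1/ε₂ − 1).
T₁⁴ − T₂⁴ = 5.397×10¹⁰ − 1.476×10⁹ = 5.250×10¹⁰ K⁴.
1/ε₁ + 1/ε₂ − 1 = 1.370 + 1.818 − 1 = 2.188.
q = 5.67×10⁻⁸ × 5.250×10¹⁰ / 2.188.

q ≈ 1360 W/m²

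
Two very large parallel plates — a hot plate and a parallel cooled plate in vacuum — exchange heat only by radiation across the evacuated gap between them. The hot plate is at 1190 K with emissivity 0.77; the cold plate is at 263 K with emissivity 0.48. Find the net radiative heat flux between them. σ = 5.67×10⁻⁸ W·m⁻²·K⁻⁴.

q ≈ 47600 W/m²

For two infinite grey parallel plates, q = σ(T₁⁴ − T₂⁴)/(1/ε₁ + 1/ε₂ − 1).
T₁⁴ − T₂⁴ = 2.005×10¹² − 4.784×10⁹ = 2.001×10¹² K⁴.
1/ε₁ + 1/ε₂ − 1 = 1.299 + 2.083 − 1 = 2.382.
q = 5.67×10⁻⁸ × 2.001×10¹² / 2.382.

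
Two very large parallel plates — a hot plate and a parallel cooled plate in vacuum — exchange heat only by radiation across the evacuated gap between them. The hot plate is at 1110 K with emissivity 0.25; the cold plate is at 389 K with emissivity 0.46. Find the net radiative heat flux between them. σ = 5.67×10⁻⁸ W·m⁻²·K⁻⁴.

For two infinite grey parallel plates, q = σ(T₁⁴ − T₂⁴)/(1/ε₁ + 1/ε₂ − 1).
T₁⁴ − T₂⁴ = 1.518×10¹² − 2.290×10¹⁰ = 1.495×10¹² K⁴.
1/ε₁ + 1/ε₂ − 1 = 4.000 + 2.174 − 1 = 5.174.
q = 5.67×10⁻⁸ × 1.495×10¹² / 5.174.

q ≈ 16400 W/m²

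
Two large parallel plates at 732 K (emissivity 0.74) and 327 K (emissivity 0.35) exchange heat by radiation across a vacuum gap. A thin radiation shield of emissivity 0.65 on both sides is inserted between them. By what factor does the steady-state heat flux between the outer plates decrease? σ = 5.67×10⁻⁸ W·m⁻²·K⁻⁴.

factor ≈ 1.65

Without shield: q₀ = σΔ(T⁴)/(1/ε₁+1/ε₂−1) with denominator 3.208.
With shield the two gaps are in series; the resistances add: (1/ε₁+1/ε_s−1)+(1/ε_s+1/ε₂−1) = 1.890+3.396 = 5.285.
Heat-flux ratio q₀/q = 5.285/3.208.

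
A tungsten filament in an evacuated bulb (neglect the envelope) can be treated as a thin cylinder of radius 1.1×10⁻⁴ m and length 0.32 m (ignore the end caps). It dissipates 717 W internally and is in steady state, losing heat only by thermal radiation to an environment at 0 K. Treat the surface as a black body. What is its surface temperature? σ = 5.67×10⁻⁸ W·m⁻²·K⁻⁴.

T ≈ 2750 K

Steady state: internal power = radiated power, P = εσA T⁴.
Radiating area A = 2πrL = 2.212×10⁻⁴ m².
T⁴ = P/(εσA) = 717/(1.0·5.67×10⁻⁸·2.212×10⁻⁴) = 5.718×10¹³ K⁴.
T = (5.718×10¹³)^(1/4).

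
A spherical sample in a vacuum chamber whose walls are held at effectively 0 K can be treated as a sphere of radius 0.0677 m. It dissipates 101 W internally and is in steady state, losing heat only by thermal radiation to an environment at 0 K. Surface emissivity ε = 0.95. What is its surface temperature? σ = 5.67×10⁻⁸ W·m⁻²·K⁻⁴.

Steady state: internal power = radiated power, P = εσA T⁴.
Radiating area A = 4πr² = 0.05760 m².
T⁴ = P/(εσA) = 101/(0.95·5.67×10⁻⁸·0.05760) = 3.256×10¹⁰ K⁴.
T = (3.256×10¹⁰)^(1/4).

T ≈ 425 K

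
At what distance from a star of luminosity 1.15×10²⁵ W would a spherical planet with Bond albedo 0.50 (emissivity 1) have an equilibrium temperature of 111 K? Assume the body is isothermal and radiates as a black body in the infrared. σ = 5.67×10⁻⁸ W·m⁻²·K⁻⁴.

For an isothermal black-emitting sphere, (1−a)S·πr² = σ·4πr²·T⁴ ⇒ S = 4σT⁴/(1−a).
S = 4·5.67×10⁻⁸·(111)⁴/0.500 = 68.86 W/m².
Flux falls as S = L/(4πd²), so d = √(L/(4πS)) = √(1.15×10²⁵/(4π·68.86)).

d ≈ 1.15×10¹¹ m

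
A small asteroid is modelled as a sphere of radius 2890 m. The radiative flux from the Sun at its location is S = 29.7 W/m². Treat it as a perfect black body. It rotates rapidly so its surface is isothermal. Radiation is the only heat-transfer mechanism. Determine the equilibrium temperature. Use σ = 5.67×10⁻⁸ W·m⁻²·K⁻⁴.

T ≈ 107 K

At equilibrium, absorbed power = emitted power.
Absorbing cross-section = πr² = 2.624×10⁷ m²; emitting surface = 4πr² = 1.050×10⁸ m² (ratio 4).
S·A_cross = εσ·A_surf·T⁴  ⇒  T⁴ = S/(4σ).
T⁴ = 1.00·29.7/(4·5.67×10⁻⁸) = 1.310×10⁸ K⁴.
T = (1.310×10⁸)^(1/4).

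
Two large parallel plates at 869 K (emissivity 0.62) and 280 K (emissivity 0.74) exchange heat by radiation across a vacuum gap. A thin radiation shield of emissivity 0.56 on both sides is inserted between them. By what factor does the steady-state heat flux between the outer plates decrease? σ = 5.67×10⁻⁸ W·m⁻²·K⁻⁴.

factor ≈ 2.31

Without shield: q₀ = σΔ(T⁴)/(1/ε₁+1/ε₂−1) with denominator 1.964.
With shield the two gaps are in series; the resistances add: (1/ε₁+1/ε_s−1)+(1/ε_s+1/ε₂−1) = 2.399+2.137 = 4.536.
Heat-flux ratio q₀/q = 4.536/1.964.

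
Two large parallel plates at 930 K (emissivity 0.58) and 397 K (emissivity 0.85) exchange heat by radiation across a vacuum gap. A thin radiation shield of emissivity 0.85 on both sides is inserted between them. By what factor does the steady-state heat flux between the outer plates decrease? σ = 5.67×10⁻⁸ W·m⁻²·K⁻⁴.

Without shield: q₀ = σΔ(T⁴)/(1/ε₁+1/ε₂−1) with denominator 1.901.
With shield the two gaps are in series; the resistances add: (1/ε₁+1/ε_s−1)+(1/ε_s+1/ε₂−1) = 1.901+1.353 = 3.254.
Heat-flux ratio q₀/q = 3.254/1.901.

factor ≈ 1.71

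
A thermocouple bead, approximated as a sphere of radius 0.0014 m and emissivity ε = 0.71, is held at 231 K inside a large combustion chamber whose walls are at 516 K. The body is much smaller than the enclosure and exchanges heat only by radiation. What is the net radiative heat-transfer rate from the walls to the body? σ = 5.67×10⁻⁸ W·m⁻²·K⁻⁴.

For a small grey body in a large enclosure: P_net = εσA(T_body⁴ − T_wall⁴).
A = 4πr² = 2.463×10⁻⁵ m²; T_body⁴ − T_wall⁴ = 2.847×10⁹ − 7.089×10¹⁰ = -6.804×10¹⁰ K⁴.
|P_net| = 0.71·5.67×10⁻⁸·2.463×10⁻⁵·6.804×10¹⁰.

P_net ≈ 0.0675 W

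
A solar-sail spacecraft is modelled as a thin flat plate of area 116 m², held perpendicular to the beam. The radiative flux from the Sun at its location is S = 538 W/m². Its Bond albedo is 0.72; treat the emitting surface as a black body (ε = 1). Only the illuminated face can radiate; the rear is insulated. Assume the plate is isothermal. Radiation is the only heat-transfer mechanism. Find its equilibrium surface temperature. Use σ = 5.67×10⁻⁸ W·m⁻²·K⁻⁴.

At equilibrium, absorbed power = emitted power.
Absorbing cross-section = A = 116.0 m²; emitting surface = A = 116.0 m² (ratio 1).
(1−a)S·A_cross = εσ·A_surf·T⁴  ⇒  T⁴ = (1−a)S/(1σ).
T⁴ = 0.280·538/(1·5.67×10⁻⁸) = 2.657×10⁹ K⁴.
T = (2.657×10⁹)^(1/4).

T ≈ 227 K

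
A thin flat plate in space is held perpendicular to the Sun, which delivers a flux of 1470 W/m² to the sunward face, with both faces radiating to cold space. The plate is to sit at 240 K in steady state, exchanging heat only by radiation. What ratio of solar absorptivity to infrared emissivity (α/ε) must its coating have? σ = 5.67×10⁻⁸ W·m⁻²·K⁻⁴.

α/ε ≈ 0.256

Balance: αS·A = εσ·2A·T⁴ ⇒ α/ε = 2σT⁴/S.
α/ε = 2·5.67×10⁻⁸·(240)⁴/1470 = 2·5.67×10⁻⁸·3.318×10⁹/1470.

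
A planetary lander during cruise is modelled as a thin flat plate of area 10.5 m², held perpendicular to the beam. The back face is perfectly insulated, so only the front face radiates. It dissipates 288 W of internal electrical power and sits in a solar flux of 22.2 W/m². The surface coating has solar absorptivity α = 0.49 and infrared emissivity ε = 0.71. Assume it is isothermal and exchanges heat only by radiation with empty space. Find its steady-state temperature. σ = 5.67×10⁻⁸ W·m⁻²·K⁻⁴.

T ≈ 176 K

At steady state, absorbed solar power + internal power = radiated power.
Absorbed: α·S·A_cross = 0.49·22.2·10.50 = 114.2 W (cross-section A).
Total input = 114.2 + 288 = 402.2 W.
Radiated: εσ·A_surf·T⁴ with A_surf = A = 10.50 m².
T⁴ = 402.2/(0.71·5.67×10⁻⁸·10.50) = 9.516×10⁸ K⁴.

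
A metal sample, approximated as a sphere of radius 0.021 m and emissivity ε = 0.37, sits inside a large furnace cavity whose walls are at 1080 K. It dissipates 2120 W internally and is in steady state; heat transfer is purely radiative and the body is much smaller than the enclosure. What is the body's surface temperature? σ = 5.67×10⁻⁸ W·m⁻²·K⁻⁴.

T ≈ 2100 K

For a small grey body in a large enclosure, net radiated power = εσA(T⁴ − T_w⁴).
Steady state: P = εσA(T⁴ − T_w⁴) with A = 4πr² = 0.005542 m².
T⁴ = P/(εσA) + T_w⁴ = 2120/(0.37·5.67×10⁻⁸·0.005542) + (1080)⁴
    = 1.823×10¹³ + 1.360×10¹² = 1.960×10¹³ K⁴.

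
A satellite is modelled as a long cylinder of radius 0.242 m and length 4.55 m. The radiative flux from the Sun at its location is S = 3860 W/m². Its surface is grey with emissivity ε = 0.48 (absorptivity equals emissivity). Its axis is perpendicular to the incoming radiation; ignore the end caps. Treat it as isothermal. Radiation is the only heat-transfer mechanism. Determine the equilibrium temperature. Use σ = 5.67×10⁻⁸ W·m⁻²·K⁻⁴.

At equilibrium, absorbed power = emitted power.
Absorbing cross-section = 2rL = 2.202 m²; emitting surface = 2πrL = 6.918 m² (ratio π).
εS·A_cross = εσ·A_surf·T⁴  ⇒  T⁴ = S/(πσ)   (ε cancels).
T⁴ = 3860/(π·5.67×10⁻⁸) = 2.167×10¹⁰ K⁴.
T = (2.167×10¹⁰)^(1/4).

T ≈ 384 K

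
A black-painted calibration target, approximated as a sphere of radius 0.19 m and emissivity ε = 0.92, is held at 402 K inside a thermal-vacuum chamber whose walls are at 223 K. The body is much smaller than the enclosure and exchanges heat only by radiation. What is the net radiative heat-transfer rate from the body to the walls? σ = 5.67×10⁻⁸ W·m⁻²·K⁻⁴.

P_net ≈ 559 W

For a small grey body in a large enclosure: P_net = εσA(T_body⁴ − T_wall⁴).
A = 4πr² = 0.4536 m²; T_body⁴ − T_wall⁴ = 2.612×10¹⁰ − 2.473×10⁹ = 2.364×10¹⁰ K⁴.
|P_net| = 0.92·5.67×10⁻⁸·0.4536·2.364×10¹⁰.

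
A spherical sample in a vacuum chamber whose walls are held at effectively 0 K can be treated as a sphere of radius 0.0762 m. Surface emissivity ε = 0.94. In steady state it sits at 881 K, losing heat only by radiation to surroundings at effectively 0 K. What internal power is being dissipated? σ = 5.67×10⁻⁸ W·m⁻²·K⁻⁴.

Steady state: P = εσA T⁴.
A = 4πr² = 0.07297 m²; T⁴ = (881)⁴ = 6.024×10¹¹ K⁴.
P = 0.94 × 5.67×10⁻⁸ × 0.07297 × 6.024×10¹¹.

P ≈ 2340 W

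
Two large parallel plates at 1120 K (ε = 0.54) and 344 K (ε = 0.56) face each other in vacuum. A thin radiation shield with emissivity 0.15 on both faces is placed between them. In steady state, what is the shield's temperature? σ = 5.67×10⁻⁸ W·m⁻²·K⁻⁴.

T_s ≈ 943 K

In steady state the net flux on the hot side equals that on the cold side.
σ(T₁⁴−T_s⁴)/D₁ = σ(T_s⁴−T₂⁴)/D₂, with D₁ = 1/ε₁+1/ε_s−1 = 7.519, D₂ = 1/ε_s+1/ε₂−1 = 7.452.
Solve for T_s⁴: T_s⁴ = (D₂·T₁⁴ + D₁·T₂⁴)/(D₁+D₂) = 7.903×10¹¹ K⁴.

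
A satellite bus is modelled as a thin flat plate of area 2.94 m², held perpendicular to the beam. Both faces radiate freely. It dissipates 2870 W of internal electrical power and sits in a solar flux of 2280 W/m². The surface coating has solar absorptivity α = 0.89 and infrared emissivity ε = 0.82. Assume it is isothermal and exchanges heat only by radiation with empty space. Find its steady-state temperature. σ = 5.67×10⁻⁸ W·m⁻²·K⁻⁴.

At steady state, absorbed solar power + internal power = radiated power.
Absorbed: α·S·A_cross = 0.89·2280·2.940 = 5966 W (cross-section A).
Total input = 5966 + 2870 = 8836 W.
Radiated: εσ·A_surf·T⁴ with A_surf = 2A = 5.880 m².
T⁴ = 8836/(0.82·5.67×10⁻⁸·5.880) = 3.232×10¹⁰ K⁴.

T ≈ 424 K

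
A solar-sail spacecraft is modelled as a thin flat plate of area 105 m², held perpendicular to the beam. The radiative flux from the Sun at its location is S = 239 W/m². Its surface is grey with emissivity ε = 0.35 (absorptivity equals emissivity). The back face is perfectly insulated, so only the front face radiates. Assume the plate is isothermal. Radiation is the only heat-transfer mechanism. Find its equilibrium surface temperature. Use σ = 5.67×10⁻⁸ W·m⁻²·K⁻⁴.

T ≈ 255 K

At equilibrium, absorbed power = emitted power.
Absorbing cross-section = A = 105.0 m²; emitting surface = A = 105.0 m² (ratio 1).
εS·A_cross = εσ·A_surf·T⁴  ⇒  T⁴ = S/(1σ)   (ε cancels).
T⁴ = 239/(1·5.67×10⁻⁸) = 4.215×10⁹ K⁴.
T = (4.215×10⁹)^(1/4).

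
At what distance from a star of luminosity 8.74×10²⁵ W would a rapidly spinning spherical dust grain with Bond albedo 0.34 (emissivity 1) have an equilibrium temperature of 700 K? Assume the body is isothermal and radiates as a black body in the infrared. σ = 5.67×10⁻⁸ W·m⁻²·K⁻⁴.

d ≈ 9.18×10⁹ m

For an isothermal black-emitting sphere, (1−a)S·πr² = σ·4πr²·T⁴ ⇒ S = 4σT⁴/(1−a).
S = 4·5.67×10⁻⁸·(700)⁴/0.660 = 82510 W/m².
Flux falls as S = L/(4πd²), so d = √(L/(4πS)) = √(8.74×10²⁵/(4π·82510)).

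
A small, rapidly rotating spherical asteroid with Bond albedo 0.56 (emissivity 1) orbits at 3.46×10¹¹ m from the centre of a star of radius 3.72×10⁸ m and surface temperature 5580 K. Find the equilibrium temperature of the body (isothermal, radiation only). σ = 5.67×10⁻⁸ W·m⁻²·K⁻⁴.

The star's surface emits σT_*⁴; at distance d the flux is S = σT_*⁴(R_*/d)².
S = 5.67×10⁻⁸·(5580)⁴·(3.72×10⁸/3.46×10¹¹)² = 63.54 W/m².
For an isothermal sphere T⁴ = (1−a)S/(4σ) = 1.233×10⁸ K⁴.

T ≈ 105 K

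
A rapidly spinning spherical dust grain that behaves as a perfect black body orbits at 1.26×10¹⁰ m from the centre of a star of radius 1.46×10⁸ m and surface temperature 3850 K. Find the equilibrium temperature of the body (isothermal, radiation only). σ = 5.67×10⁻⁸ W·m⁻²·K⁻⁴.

The star's surface emits σT_*⁴; at distance d the flux is S = σT_*⁴(R_*/d)².
S = 5.67×10⁻⁸·(3850)⁴·(1.46×10⁸/1.26×10¹⁰)² = 1673 W/m².
For an isothermal sphere T⁴ = (1−a)S/(4σ) = 7.375×10⁹ K⁴.

T ≈ 293 K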